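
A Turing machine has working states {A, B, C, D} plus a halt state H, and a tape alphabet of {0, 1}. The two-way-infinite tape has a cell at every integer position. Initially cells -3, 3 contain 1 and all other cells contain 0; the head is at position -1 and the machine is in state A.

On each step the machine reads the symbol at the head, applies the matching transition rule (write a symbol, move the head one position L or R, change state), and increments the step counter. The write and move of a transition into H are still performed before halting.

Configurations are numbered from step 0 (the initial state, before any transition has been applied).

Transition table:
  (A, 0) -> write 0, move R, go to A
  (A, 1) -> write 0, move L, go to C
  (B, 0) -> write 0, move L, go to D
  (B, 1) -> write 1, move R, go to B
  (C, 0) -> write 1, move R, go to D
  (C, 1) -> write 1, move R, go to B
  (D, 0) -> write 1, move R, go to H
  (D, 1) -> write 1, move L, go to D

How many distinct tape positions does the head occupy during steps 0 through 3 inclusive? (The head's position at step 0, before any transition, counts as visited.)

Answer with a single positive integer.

Answer: 4

Derivation:
Step 1: in state A at pos -1, read 0 -> (A,0)->write 0,move R,goto A. Now: state=A, head=0, tape[-4..4]=010000010 (head:     ^)
Step 2: in state A at pos 0, read 0 -> (A,0)->write 0,move R,goto A. Now: state=A, head=1, tape[-4..4]=010000010 (head:      ^)
Step 3: in state A at pos 1, read 0 -> (A,0)->write 0,move R,goto A. Now: state=A, head=2, tape[-4..4]=010000010 (head:       ^)
Head positions at steps 0..3: starting at -1, distinct positions visited = {-1, 0, 1, 2} -> 4 position(s)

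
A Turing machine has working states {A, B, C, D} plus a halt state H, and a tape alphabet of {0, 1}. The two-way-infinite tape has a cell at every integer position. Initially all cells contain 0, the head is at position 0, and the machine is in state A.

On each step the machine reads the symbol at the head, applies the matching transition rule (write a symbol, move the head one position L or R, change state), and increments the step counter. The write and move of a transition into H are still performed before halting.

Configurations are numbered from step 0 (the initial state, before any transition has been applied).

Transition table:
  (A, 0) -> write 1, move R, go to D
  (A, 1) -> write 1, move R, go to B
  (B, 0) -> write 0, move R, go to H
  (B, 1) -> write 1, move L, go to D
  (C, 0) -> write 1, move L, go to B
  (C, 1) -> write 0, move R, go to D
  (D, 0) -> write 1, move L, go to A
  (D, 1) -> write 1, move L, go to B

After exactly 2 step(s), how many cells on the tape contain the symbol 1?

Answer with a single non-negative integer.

Answer: 2

Derivation:
Step 1: in state A at pos 0, read 0 -> (A,0)->write 1,move R,goto D. Now: state=D, head=1, tape[-1..2]=0100 (head:   ^)
Step 2: in state D at pos 1, read 0 -> (D,0)->write 1,move L,goto A. Now: state=A, head=0, tape[-1..2]=0110 (head:  ^)
Cells containing 1 after step 2: {0, 1} -> 2 cell(s)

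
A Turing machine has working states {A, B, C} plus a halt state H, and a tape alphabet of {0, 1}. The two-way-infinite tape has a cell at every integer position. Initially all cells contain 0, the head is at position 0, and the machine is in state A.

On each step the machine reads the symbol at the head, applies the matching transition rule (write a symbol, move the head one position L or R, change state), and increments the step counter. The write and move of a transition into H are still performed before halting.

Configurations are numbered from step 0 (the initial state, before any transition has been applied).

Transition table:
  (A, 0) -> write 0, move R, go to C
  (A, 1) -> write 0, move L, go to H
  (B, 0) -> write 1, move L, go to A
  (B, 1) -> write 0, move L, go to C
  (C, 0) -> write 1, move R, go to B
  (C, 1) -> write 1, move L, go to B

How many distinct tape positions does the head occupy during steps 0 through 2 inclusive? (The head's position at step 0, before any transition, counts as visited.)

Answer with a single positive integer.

Step 1: in state A at pos 0, read 0 -> (A,0)->write 0,move R,goto C. Now: state=C, head=1, tape[-1..2]=0000 (head:   ^)
Step 2: in state C at pos 1, read 0 -> (C,0)->write 1,move R,goto B. Now: state=B, head=2, tape[-1..3]=00100 (head:    ^)
Head positions at steps 0..2: starting at 0, distinct positions visited = {0, 1, 2} -> 3 position(s)

Answer: 3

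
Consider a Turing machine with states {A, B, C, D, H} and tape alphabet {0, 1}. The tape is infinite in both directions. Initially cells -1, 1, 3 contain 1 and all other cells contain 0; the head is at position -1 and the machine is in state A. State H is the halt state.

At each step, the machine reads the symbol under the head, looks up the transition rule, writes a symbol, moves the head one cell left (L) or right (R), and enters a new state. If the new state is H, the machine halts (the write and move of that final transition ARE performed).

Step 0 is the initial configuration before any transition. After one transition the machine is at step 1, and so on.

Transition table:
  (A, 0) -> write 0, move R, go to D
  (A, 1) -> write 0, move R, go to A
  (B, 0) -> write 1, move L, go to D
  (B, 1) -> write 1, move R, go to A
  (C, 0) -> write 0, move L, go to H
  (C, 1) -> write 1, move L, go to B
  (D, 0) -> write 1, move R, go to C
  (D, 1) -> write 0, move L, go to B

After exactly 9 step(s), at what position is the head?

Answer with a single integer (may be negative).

Answer: 2

Derivation:
Step 1: in state A at pos -1, read 1 -> (A,1)->write 0,move R,goto A. Now: state=A, head=0, tape[-2..4]=0001010 (head:   ^)
Step 2: in state A at pos 0, read 0 -> (A,0)->write 0,move R,goto D. Now: state=D, head=1, tape[-2..4]=0001010 (head:    ^)
Step 3: in state D at pos 1, read 1 -> (D,1)->write 0,move L,goto B. Now: state=B, head=0, tape[-2..4]=0000010 (head:   ^)
Step 4: in state B at pos 0, read 0 -> (B,0)->write 1,move L,goto D. Now: state=D, head=-1, tape[-2..4]=0010010 (head:  ^)
Step 5: in state D at pos -1, read 0 -> (D,0)->write 1,move R,goto C. Now: state=C, head=0, tape[-2..4]=0110010 (head:   ^)
Step 6: in state C at pos 0, read 1 -> (C,1)->write 1,move L,goto B. Now: state=B, head=-1, tape[-2..4]=0110010 (head:  ^)
Step 7: in state B at pos -1, read 1 -> (B,1)->write 1,move R,goto A. Now: state=A, head=0, tape[-2..4]=0110010 (head:   ^)
Step 8: in state A at pos 0, read 1 -> (A,1)->write 0,move R,goto A. Now: state=A, head=1, tape[-2..4]=0100010 (head:    ^)
Step 9: in state A at pos 1, read 0 -> (A,0)->write 0,move R,goto D. Now: state=D, head=2, tape[-2..4]=0100010 (head:     ^)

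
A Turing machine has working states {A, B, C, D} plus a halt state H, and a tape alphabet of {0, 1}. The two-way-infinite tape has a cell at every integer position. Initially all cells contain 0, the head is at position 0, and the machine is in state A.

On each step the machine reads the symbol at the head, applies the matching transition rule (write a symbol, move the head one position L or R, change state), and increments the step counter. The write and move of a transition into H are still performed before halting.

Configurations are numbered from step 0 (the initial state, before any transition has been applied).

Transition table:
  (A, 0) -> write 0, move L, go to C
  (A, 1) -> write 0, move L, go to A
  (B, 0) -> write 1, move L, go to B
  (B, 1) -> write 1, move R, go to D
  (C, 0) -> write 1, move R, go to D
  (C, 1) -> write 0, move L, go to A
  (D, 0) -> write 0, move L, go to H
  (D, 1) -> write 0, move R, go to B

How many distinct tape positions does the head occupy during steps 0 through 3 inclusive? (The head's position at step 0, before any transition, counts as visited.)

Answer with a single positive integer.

Answer: 2

Derivation:
Step 1: in state A at pos 0, read 0 -> (A,0)->write 0,move L,goto C. Now: state=C, head=-1, tape[-2..1]=0000 (head:  ^)
Step 2: in state C at pos -1, read 0 -> (C,0)->write 1,move R,goto D. Now: state=D, head=0, tape[-2..1]=0100 (head:   ^)
Step 3: in state D at pos 0, read 0 -> (D,0)->write 0,move L,goto H. Now: state=H, head=-1, tape[-2..1]=0100 (head:  ^)
Head positions at steps 0..3: starting at 0, distinct positions visited = {-1, 0} -> 2 position(s)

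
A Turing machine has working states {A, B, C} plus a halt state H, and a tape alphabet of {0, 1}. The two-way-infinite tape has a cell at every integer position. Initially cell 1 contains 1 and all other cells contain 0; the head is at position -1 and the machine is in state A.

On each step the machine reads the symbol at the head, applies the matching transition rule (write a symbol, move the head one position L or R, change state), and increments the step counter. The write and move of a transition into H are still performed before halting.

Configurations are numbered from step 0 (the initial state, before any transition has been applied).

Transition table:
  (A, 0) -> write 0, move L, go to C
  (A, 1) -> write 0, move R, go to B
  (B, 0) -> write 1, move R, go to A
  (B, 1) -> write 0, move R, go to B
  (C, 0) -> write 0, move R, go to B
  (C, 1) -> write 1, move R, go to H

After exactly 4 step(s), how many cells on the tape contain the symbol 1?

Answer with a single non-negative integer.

Answer: 2

Derivation:
Step 1: in state A at pos -1, read 0 -> (A,0)->write 0,move L,goto C. Now: state=C, head=-2, tape[-3..2]=000010 (head:  ^)
Step 2: in state C at pos -2, read 0 -> (C,0)->write 0,move R,goto B. Now: state=B, head=-1, tape[-3..2]=000010 (head:   ^)
Step 3: in state B at pos -1, read 0 -> (B,0)->write 1,move R,goto A. Now: state=A, head=0, tape[-3..2]=001010 (head:    ^)
Step 4: in state A at pos 0, read 0 -> (A,0)->write 0,move L,goto C. Now: state=C, head=-1, tape[-3..2]=001010 (head:   ^)
Cells containing 1 after step 4: {-1, 1} -> 2 cell(s)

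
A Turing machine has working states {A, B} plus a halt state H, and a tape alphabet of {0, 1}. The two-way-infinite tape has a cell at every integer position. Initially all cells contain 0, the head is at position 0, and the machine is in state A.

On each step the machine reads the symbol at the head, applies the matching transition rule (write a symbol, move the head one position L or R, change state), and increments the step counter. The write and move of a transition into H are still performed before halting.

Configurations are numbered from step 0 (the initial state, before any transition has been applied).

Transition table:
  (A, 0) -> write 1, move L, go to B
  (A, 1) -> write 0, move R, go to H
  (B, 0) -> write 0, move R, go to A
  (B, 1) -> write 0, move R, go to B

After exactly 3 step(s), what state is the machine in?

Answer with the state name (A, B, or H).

Answer: H

Derivation:
Step 1: in state A at pos 0, read 0 -> (A,0)->write 1,move L,goto B. Now: state=B, head=-1, tape[-2..1]=0010 (head:  ^)
Step 2: in state B at pos -1, read 0 -> (B,0)->write 0,move R,goto A. Now: state=A, head=0, tape[-2..1]=0010 (head:   ^)
Step 3: in state A at pos 0, read 1 -> (A,1)->write 0,move R,goto H. Now: state=H, head=1, tape[-2..2]=00000 (head:    ^)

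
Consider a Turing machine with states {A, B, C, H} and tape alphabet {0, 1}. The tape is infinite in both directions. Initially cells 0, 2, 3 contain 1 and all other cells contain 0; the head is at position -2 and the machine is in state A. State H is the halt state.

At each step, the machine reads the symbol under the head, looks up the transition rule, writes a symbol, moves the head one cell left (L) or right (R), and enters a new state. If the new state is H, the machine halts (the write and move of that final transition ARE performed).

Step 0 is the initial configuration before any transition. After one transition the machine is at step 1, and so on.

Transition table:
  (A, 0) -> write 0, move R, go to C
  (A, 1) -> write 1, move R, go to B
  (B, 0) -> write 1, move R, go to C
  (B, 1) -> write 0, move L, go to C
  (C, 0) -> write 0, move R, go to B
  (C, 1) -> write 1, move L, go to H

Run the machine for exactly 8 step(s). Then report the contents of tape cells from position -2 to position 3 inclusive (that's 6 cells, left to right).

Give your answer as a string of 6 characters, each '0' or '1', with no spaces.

Answer: 001001

Derivation:
Step 1: in state A at pos -2, read 0 -> (A,0)->write 0,move R,goto C. Now: state=C, head=-1, tape[-3..4]=00010110 (head:   ^)
Step 2: in state C at pos -1, read 0 -> (C,0)->write 0,move R,goto B. Now: state=B, head=0, tape[-3..4]=00010110 (head:    ^)
Step 3: in state B at pos 0, read 1 -> (B,1)->write 0,move L,goto C. Now: state=C, head=-1, tape[-3..4]=00000110 (head:   ^)
Step 4: in state C at pos -1, read 0 -> (C,0)->write 0,move R,goto B. Now: state=B, head=0, tape[-3..4]=00000110 (head:    ^)
Step 5: in state B at pos 0, read 0 -> (B,0)->write 1,move R,goto C. Now: state=C, head=1, tape[-3..4]=00010110 (head:     ^)
Step 6: in state C at pos 1, read 0 -> (C,0)->write 0,move R,goto B. Now: state=B, head=2, tape[-3..4]=00010110 (head:      ^)
Step 7: in state B at pos 2, read 1 -> (B,1)->write 0,move L,goto C. Now: state=C, head=1, tape[-3..4]=00010010 (head:     ^)
Step 8: in state C at pos 1, read 0 -> (C,0)->write 0,move R,goto B. Now: state=B, head=2, tape[-3..4]=00010010 (head:      ^)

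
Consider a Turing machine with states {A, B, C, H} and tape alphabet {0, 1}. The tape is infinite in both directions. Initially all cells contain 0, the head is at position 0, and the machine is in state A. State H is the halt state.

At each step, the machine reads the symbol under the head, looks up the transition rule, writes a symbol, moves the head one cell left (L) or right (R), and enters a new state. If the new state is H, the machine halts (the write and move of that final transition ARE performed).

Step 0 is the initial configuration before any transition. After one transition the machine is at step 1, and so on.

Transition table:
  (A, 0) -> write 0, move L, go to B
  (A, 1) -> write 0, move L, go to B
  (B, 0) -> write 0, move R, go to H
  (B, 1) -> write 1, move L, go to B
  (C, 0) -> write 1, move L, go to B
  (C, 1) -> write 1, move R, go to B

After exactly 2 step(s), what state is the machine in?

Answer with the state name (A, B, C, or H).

Answer: H

Derivation:
Step 1: in state A at pos 0, read 0 -> (A,0)->write 0,move L,goto B. Now: state=B, head=-1, tape[-2..1]=0000 (head:  ^)
Step 2: in state B at pos -1, read 0 -> (B,0)->write 0,move R,goto H. Now: state=H, head=0, tape[-2..1]=0000 (head:   ^)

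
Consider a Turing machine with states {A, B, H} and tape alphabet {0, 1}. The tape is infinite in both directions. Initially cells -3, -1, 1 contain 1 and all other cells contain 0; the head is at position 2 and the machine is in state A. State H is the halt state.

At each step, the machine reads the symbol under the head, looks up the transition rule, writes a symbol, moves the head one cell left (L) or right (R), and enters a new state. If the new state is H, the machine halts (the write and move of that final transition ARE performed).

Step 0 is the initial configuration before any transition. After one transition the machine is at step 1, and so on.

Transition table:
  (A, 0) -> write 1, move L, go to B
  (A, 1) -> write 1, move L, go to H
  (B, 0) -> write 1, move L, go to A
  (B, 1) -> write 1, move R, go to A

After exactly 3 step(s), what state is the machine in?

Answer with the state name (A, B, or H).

Step 1: in state A at pos 2, read 0 -> (A,0)->write 1,move L,goto B. Now: state=B, head=1, tape[-4..3]=01010110 (head:      ^)
Step 2: in state B at pos 1, read 1 -> (B,1)->write 1,move R,goto A. Now: state=A, head=2, tape[-4..3]=01010110 (head:       ^)
Step 3: in state A at pos 2, read 1 -> (A,1)->write 1,move L,goto H. Now: state=H, head=1, tape[-4..3]=01010110 (head:      ^)

Answer: H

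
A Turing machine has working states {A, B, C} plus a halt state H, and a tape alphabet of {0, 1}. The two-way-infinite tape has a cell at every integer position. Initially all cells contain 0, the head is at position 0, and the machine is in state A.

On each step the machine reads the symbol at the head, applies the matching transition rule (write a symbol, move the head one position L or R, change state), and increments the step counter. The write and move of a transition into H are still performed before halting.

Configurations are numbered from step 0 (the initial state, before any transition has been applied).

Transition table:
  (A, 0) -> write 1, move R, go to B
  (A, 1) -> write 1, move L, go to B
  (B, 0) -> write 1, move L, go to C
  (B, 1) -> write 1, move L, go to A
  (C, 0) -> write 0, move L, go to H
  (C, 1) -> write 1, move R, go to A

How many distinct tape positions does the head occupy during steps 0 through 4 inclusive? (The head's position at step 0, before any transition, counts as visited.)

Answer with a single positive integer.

Answer: 2

Derivation:
Step 1: in state A at pos 0, read 0 -> (A,0)->write 1,move R,goto B. Now: state=B, head=1, tape[-1..2]=0100 (head:   ^)
Step 2: in state B at pos 1, read 0 -> (B,0)->write 1,move L,goto C. Now: state=C, head=0, tape[-1..2]=0110 (head:  ^)
Step 3: in state C at pos 0, read 1 -> (C,1)->write 1,move R,goto A. Now: state=A, head=1, tape[-1..2]=0110 (head:   ^)
Step 4: in state A at pos 1, read 1 -> (A,1)->write 1,move L,goto B. Now: state=B, head=0, tape[-1..2]=0110 (head:  ^)
Head positions at steps 0..4: starting at 0, distinct positions visited = {0, 1} -> 2 position(s)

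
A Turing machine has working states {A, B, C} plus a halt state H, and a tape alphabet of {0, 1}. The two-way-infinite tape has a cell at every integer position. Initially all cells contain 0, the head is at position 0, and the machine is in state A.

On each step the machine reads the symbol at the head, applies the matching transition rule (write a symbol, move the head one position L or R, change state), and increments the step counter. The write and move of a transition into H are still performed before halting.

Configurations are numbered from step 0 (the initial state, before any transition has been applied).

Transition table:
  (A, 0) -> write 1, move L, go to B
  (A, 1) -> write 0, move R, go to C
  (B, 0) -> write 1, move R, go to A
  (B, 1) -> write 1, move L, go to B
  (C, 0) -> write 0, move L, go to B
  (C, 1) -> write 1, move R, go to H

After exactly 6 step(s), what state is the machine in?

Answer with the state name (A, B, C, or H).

Answer: B

Derivation:
Step 1: in state A at pos 0, read 0 -> (A,0)->write 1,move L,goto B. Now: state=B, head=-1, tape[-2..1]=0010 (head:  ^)
Step 2: in state B at pos -1, read 0 -> (B,0)->write 1,move R,goto A. Now: state=A, head=0, tape[-2..1]=0110 (head:   ^)
Step 3: in state A at pos 0, read 1 -> (A,1)->write 0,move R,goto C. Now: state=C, head=1, tape[-2..2]=01000 (head:    ^)
Step 4: in state C at pos 1, read 0 -> (C,0)->write 0,move L,goto B. Now: state=B, head=0, tape[-2..2]=01000 (head:   ^)
Step 5: in state B at pos 0, read 0 -> (B,0)->write 1,move R,goto A. Now: state=A, head=1, tape[-2..2]=01100 (head:    ^)
Step 6: in state A at pos 1, read 0 -> (A,0)->write 1,move L,goto B. Now: state=B, head=0, tape[-2..2]=01110 (head:   ^)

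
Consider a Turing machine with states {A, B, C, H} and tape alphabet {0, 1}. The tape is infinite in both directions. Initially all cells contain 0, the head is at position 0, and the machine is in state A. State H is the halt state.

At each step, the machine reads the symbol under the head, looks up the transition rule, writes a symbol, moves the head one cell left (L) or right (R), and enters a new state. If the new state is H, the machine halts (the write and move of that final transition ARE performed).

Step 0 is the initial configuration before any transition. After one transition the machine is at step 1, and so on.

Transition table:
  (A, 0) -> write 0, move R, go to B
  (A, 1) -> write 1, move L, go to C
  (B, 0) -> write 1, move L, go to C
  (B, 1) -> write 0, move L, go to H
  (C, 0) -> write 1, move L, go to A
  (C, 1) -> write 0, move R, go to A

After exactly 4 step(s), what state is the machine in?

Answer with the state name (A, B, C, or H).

Answer: B

Derivation:
Step 1: in state A at pos 0, read 0 -> (A,0)->write 0,move R,goto B. Now: state=B, head=1, tape[-1..2]=0000 (head:   ^)
Step 2: in state B at pos 1, read 0 -> (B,0)->write 1,move L,goto C. Now: state=C, head=0, tape[-1..2]=0010 (head:  ^)
Step 3: in state C at pos 0, read 0 -> (C,0)->write 1,move L,goto A. Now: state=A, head=-1, tape[-2..2]=00110 (head:  ^)
Step 4: in state A at pos -1, read 0 -> (A,0)->write 0,move R,goto B. Now: state=B, head=0, tape[-2..2]=00110 (head:   ^)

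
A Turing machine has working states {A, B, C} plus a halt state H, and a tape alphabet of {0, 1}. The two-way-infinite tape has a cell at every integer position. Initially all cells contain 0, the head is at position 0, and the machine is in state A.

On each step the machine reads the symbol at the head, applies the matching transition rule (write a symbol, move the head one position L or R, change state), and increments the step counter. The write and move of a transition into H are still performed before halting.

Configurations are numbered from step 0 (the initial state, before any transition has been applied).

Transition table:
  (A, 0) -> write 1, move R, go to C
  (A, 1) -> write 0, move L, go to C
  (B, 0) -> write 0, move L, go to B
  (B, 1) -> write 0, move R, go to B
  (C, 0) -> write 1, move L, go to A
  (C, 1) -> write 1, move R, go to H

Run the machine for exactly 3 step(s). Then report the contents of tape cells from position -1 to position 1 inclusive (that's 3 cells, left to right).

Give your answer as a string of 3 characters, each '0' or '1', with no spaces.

Step 1: in state A at pos 0, read 0 -> (A,0)->write 1,move R,goto C. Now: state=C, head=1, tape[-1..2]=0100 (head:   ^)
Step 2: in state C at pos 1, read 0 -> (C,0)->write 1,move L,goto A. Now: state=A, head=0, tape[-1..2]=0110 (head:  ^)
Step 3: in state A at pos 0, read 1 -> (A,1)->write 0,move L,goto C. Now: state=C, head=-1, tape[-2..2]=00010 (head:  ^)

Answer: 001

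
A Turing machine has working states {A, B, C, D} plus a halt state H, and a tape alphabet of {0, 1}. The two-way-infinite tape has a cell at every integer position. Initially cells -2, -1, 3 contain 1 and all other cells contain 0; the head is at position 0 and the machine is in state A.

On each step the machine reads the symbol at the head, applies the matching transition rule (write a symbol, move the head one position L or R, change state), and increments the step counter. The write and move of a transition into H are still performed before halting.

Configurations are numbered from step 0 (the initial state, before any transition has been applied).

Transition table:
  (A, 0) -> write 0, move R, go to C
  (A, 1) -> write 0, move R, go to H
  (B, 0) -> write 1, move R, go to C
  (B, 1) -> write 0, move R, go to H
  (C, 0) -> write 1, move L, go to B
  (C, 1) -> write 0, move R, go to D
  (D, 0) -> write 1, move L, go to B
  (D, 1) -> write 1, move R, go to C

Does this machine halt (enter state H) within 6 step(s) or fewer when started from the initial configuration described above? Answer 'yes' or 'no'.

Answer: no

Derivation:
Step 1: in state A at pos 0, read 0 -> (A,0)->write 0,move R,goto C. Now: state=C, head=1, tape[-3..4]=01100010 (head:     ^)
Step 2: in state C at pos 1, read 0 -> (C,0)->write 1,move L,goto B. Now: state=B, head=0, tape[-3..4]=01101010 (head:    ^)
Step 3: in state B at pos 0, read 0 -> (B,0)->write 1,move R,goto C. Now: state=C, head=1, tape[-3..4]=01111010 (head:     ^)
Step 4: in state C at pos 1, read 1 -> (C,1)->write 0,move R,goto D. Now: state=D, head=2, tape[-3..4]=01110010 (head:      ^)
Step 5: in state D at pos 2, read 0 -> (D,0)->write 1,move L,goto B. Now: state=B, head=1, tape[-3..4]=01110110 (head:     ^)
Step 6: in state B at pos 1, read 0 -> (B,0)->write 1,move R,goto C. Now: state=C, head=2, tape[-3..4]=01111110 (head:      ^)
After 6 step(s): state = C (not H) -> not halted within 6 -> no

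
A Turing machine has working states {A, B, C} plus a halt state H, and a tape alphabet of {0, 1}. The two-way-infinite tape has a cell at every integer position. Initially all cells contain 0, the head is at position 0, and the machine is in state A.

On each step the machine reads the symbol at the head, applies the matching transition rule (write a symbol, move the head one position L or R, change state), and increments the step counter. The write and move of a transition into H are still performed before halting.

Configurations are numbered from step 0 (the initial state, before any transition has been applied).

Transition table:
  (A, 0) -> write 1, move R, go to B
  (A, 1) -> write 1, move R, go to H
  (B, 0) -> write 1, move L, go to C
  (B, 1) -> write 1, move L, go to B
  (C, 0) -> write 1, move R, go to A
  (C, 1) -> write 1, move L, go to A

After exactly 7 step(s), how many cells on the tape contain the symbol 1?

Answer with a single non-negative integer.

Step 1: in state A at pos 0, read 0 -> (A,0)->write 1,move R,goto B. Now: state=B, head=1, tape[-1..2]=0100 (head:   ^)
Step 2: in state B at pos 1, read 0 -> (B,0)->write 1,move L,goto C. Now: state=C, head=0, tape[-1..2]=0110 (head:  ^)
Step 3: in state C at pos 0, read 1 -> (C,1)->write 1,move L,goto A. Now: state=A, head=-1, tape[-2..2]=00110 (head:  ^)
Step 4: in state A at pos -1, read 0 -> (A,0)->write 1,move R,goto B. Now: state=B, head=0, tape[-2..2]=01110 (head:   ^)
Step 5: in state B at pos 0, read 1 -> (B,1)->write 1,move L,goto B. Now: state=B, head=-1, tape[-2..2]=01110 (head:  ^)
Step 6: in state B at pos -1, read 1 -> (B,1)->write 1,move L,goto B. Now: state=B, head=-2, tape[-3..2]=001110 (head:  ^)
Step 7: in state B at pos -2, read 0 -> (B,0)->write 1,move L,goto C. Now: state=C, head=-3, tape[-4..2]=0011110 (head:  ^)
Cells containing 1 after step 7: {-2, -1, 0, 1} -> 4 cell(s)

Answer: 4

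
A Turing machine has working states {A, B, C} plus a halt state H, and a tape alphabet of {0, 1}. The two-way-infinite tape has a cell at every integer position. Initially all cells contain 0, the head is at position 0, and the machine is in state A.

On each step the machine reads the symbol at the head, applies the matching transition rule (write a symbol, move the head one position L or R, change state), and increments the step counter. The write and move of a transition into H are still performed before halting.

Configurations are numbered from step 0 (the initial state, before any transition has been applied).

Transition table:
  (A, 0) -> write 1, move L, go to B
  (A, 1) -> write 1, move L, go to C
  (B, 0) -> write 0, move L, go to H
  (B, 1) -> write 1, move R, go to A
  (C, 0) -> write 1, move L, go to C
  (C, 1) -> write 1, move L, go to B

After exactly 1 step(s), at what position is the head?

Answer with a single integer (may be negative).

Step 1: in state A at pos 0, read 0 -> (A,0)->write 1,move L,goto B. Now: state=B, head=-1, tape[-2..1]=0010 (head:  ^)

Answer: -1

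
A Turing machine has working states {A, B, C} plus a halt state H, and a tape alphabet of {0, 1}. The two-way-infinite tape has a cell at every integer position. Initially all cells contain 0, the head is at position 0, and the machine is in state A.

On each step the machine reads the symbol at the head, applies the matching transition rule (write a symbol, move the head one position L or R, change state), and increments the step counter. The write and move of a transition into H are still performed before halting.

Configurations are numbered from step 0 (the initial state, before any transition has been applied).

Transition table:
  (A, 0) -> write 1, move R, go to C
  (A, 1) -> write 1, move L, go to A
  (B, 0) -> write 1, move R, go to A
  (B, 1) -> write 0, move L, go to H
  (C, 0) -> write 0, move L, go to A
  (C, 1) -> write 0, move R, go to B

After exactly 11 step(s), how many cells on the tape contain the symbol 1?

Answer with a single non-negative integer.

Step 1: in state A at pos 0, read 0 -> (A,0)->write 1,move R,goto C. Now: state=C, head=1, tape[-1..2]=0100 (head:   ^)
Step 2: in state C at pos 1, read 0 -> (C,0)->write 0,move L,goto A. Now: state=A, head=0, tape[-1..2]=0100 (head:  ^)
Step 3: in state A at pos 0, read 1 -> (A,1)->write 1,move L,goto A. Now: state=A, head=-1, tape[-2..2]=00100 (head:  ^)
Step 4: in state A at pos -1, read 0 -> (A,0)->write 1,move R,goto C. Now: state=C, head=0, tape[-2..2]=01100 (head:   ^)
Step 5: in state C at pos 0, read 1 -> (C,1)->write 0,move R,goto B. Now: state=B, head=1, tape[-2..2]=01000 (head:    ^)
Step 6: in state B at pos 1, read 0 -> (B,0)->write 1,move R,goto A. Now: state=A, head=2, tape[-2..3]=010100 (head:     ^)
Step 7: in state A at pos 2, read 0 -> (A,0)->write 1,move R,goto C. Now: state=C, head=3, tape[-2..4]=0101100 (head:      ^)
Step 8: in state C at pos 3, read 0 -> (C,0)->write 0,move L,goto A. Now: state=A, head=2, tape[-2..4]=0101100 (head:     ^)
Step 9: in state A at pos 2, read 1 -> (A,1)->write 1,move L,goto A. Now: state=A, head=1, tape[-2..4]=0101100 (head:    ^)
Step 10: in state A at pos 1, read 1 -> (A,1)->write 1,move L,goto A. Now: state=A, head=0, tape[-2..4]=0101100 (head:   ^)
Step 11: in state A at pos 0, read 0 -> (A,0)->write 1,move R,goto C. Now: state=C, head=1, tape[-2..4]=0111100 (head:    ^)
Cells containing 1 after step 11: {-1, 0, 1, 2} -> 4 cell(s)

Answer: 4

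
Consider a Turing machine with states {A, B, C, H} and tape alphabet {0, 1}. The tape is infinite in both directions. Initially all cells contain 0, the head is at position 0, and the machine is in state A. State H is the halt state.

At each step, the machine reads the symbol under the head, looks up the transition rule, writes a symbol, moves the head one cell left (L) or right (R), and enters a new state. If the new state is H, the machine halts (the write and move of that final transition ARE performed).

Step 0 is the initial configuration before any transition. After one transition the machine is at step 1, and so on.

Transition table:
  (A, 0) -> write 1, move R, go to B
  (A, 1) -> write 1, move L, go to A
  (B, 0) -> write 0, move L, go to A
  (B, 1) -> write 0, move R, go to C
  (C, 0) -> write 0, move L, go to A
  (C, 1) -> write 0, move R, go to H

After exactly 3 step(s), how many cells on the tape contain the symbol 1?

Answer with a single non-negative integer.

Step 1: in state A at pos 0, read 0 -> (A,0)->write 1,move R,goto B. Now: state=B, head=1, tape[-1..2]=0100 (head:   ^)
Step 2: in state B at pos 1, read 0 -> (B,0)->write 0,move L,goto A. Now: state=A, head=0, tape[-1..2]=0100 (head:  ^)
Step 3: in state A at pos 0, read 1 -> (A,1)->write 1,move L,goto A. Now: state=A, head=-1, tape[-2..2]=00100 (head:  ^)
Cells containing 1 after step 3: {0} -> 1 cell(s)

Answer: 1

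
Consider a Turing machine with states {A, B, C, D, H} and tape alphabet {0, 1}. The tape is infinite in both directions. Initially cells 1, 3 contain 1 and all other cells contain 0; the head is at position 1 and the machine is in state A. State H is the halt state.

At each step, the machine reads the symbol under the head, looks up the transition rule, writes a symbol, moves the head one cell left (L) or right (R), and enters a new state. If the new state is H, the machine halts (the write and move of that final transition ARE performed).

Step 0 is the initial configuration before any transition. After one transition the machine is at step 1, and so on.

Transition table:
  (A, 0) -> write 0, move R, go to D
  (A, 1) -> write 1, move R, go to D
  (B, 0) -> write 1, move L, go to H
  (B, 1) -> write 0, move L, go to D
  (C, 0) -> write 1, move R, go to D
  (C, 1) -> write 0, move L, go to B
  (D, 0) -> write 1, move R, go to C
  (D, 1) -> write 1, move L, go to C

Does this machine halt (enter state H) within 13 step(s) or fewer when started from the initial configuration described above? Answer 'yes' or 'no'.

Step 1: in state A at pos 1, read 1 -> (A,1)->write 1,move R,goto D. Now: state=D, head=2, tape[0..4]=01010 (head:   ^)
Step 2: in state D at pos 2, read 0 -> (D,0)->write 1,move R,goto C. Now: state=C, head=3, tape[0..4]=01110 (head:    ^)
Step 3: in state C at pos 3, read 1 -> (C,1)->write 0,move L,goto B. Now: state=B, head=2, tape[0..4]=01100 (head:   ^)
Step 4: in state B at pos 2, read 1 -> (B,1)->write 0,move L,goto D. Now: state=D, head=1, tape[0..4]=01000 (head:  ^)
Step 5: in state D at pos 1, read 1 -> (D,1)->write 1,move L,goto C. Now: state=C, head=0, tape[-1..4]=001000 (head:  ^)
Step 6: in state C at pos 0, read 0 -> (C,0)->write 1,move R,goto D. Now: state=D, head=1, tape[-1..4]=011000 (head:   ^)
Step 7: in state D at pos 1, read 1 -> (D,1)->write 1,move L,goto C. Now: state=C, head=0, tape[-1..4]=011000 (head:  ^)
Step 8: in state C at pos 0, read 1 -> (C,1)->write 0,move L,goto B. Now: state=B, head=-1, tape[-2..4]=0001000 (head:  ^)
Step 9: in state B at pos -1, read 0 -> (B,0)->write 1,move L,goto H. Now: state=H, head=-2, tape[-3..4]=00101000 (head:  ^)
State H reached at step 9; 9 <= 13 -> yes

Answer: yes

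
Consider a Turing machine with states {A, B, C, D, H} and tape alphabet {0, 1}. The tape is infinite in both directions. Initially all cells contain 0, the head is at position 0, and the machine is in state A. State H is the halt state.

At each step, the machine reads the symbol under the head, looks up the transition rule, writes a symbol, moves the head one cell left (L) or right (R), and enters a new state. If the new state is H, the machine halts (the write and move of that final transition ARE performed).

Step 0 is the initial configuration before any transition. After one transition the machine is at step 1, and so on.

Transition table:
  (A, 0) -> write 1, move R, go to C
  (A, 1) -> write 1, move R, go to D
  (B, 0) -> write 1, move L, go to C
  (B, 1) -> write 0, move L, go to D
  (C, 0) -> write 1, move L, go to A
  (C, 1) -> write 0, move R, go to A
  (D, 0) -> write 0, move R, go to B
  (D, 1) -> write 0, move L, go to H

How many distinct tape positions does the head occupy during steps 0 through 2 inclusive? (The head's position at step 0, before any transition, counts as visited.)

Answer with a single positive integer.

Answer: 2

Derivation:
Step 1: in state A at pos 0, read 0 -> (A,0)->write 1,move R,goto C. Now: state=C, head=1, tape[-1..2]=0100 (head:   ^)
Step 2: in state C at pos 1, read 0 -> (C,0)->write 1,move L,goto A. Now: state=A, head=0, tape[-1..2]=0110 (head:  ^)
Head positions at steps 0..2: starting at 0, distinct positions visited = {0, 1} -> 2 position(s)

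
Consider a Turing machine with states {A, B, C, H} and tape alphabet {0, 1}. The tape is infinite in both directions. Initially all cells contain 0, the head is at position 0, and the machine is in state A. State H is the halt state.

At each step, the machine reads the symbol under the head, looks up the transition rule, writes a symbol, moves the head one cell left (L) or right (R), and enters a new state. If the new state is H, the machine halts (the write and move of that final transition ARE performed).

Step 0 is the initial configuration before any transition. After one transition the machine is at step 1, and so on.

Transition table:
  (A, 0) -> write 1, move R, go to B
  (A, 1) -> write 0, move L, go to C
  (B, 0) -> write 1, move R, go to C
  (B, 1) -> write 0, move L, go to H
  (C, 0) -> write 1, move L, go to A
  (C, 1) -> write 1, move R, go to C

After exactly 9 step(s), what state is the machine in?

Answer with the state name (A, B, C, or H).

Answer: B

Derivation:
Step 1: in state A at pos 0, read 0 -> (A,0)->write 1,move R,goto B. Now: state=B, head=1, tape[-1..2]=0100 (head:   ^)
Step 2: in state B at pos 1, read 0 -> (B,0)->write 1,move R,goto C. Now: state=C, head=2, tape[-1..3]=01100 (head:    ^)
Step 3: in state C at pos 2, read 0 -> (C,0)->write 1,move L,goto A. Now: state=A, head=1, tape[-1..3]=01110 (head:   ^)
Step 4: in state A at pos 1, read 1 -> (A,1)->write 0,move L,goto C. Now: state=C, head=0, tape[-1..3]=01010 (head:  ^)
Step 5: in state C at pos 0, read 1 -> (C,1)->write 1,move R,goto C. Now: state=C, head=1, tape[-1..3]=01010 (head:   ^)
Step 6: in state C at pos 1, read 0 -> (C,0)->write 1,move L,goto A. Now: state=A, head=0, tape[-1..3]=01110 (head:  ^)
Step 7: in state A at pos 0, read 1 -> (A,1)->write 0,move L,goto C. Now: state=C, head=-1, tape[-2..3]=000110 (head:  ^)
Step 8: in state C at pos -1, read 0 -> (C,0)->write 1,move L,goto A. Now: state=A, head=-2, tape[-3..3]=0010110 (head:  ^)
Step 9: in state A at pos -2, read 0 -> (A,0)->write 1,move R,goto B. Now: state=B, head=-1, tape[-3..3]=0110110 (head:   ^)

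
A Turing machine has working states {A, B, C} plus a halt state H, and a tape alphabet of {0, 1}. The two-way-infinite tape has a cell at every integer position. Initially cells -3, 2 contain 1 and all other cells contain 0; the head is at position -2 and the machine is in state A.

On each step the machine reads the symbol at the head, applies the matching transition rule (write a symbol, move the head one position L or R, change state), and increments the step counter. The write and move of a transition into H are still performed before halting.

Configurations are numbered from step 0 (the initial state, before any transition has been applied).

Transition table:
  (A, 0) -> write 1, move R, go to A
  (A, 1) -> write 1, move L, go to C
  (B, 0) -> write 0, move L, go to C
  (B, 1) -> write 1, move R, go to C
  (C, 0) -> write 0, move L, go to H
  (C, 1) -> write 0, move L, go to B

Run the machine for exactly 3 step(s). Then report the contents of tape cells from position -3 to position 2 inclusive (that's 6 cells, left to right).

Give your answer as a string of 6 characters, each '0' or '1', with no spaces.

Step 1: in state A at pos -2, read 0 -> (A,0)->write 1,move R,goto A. Now: state=A, head=-1, tape[-4..3]=01100010 (head:    ^)
Step 2: in state A at pos -1, read 0 -> (A,0)->write 1,move R,goto A. Now: state=A, head=0, tape[-4..3]=01110010 (head:     ^)
Step 3: in state A at pos 0, read 0 -> (A,0)->write 1,move R,goto A. Now: state=A, head=1, tape[-4..3]=01111010 (head:      ^)

Answer: 111101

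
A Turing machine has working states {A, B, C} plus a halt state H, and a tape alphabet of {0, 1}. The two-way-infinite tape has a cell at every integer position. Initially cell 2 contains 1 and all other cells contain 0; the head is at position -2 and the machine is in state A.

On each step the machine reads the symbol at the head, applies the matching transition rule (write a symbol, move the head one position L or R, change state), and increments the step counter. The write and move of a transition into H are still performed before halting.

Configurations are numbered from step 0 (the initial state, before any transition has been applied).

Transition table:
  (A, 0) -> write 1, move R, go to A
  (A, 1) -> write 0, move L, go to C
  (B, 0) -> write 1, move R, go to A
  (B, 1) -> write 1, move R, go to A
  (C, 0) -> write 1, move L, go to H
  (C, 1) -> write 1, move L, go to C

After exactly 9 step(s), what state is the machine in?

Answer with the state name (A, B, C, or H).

Step 1: in state A at pos -2, read 0 -> (A,0)->write 1,move R,goto A. Now: state=A, head=-1, tape[-3..3]=0100010 (head:   ^)
Step 2: in state A at pos -1, read 0 -> (A,0)->write 1,move R,goto A. Now: state=A, head=0, tape[-3..3]=0110010 (head:    ^)
Step 3: in state A at pos 0, read 0 -> (A,0)->write 1,move R,goto A. Now: state=A, head=1, tape[-3..3]=0111010 (head:     ^)
Step 4: in state A at pos 1, read 0 -> (A,0)->write 1,move R,goto A. Now: state=A, head=2, tape[-3..3]=0111110 (head:      ^)
Step 5: in state A at pos 2, read 1 -> (A,1)->write 0,move L,goto C. Now: state=C, head=1, tape[-3..3]=0111100 (head:     ^)
Step 6: in state C at pos 1, read 1 -> (C,1)->write 1,move L,goto C. Now: state=C, head=0, tape[-3..3]=0111100 (head:    ^)
Step 7: in state C at pos 0, read 1 -> (C,1)->write 1,move L,goto C. Now: state=C, head=-1, tape[-3..3]=0111100 (head:   ^)
Step 8: in state C at pos -1, read 1 -> (C,1)->write 1,move L,goto C. Now: state=C, head=-2, tape[-3..3]=0111100 (head:  ^)
Step 9: in state C at pos -2, read 1 -> (C,1)->write 1,move L,goto C. Now: state=C, head=-3, tape[-4..3]=00111100 (head:  ^)

Answer: C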